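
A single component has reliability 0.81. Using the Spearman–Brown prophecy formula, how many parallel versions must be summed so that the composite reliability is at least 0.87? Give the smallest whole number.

2

k ≥ ρ*(1−ρ₁)/(ρ₁(1−ρ*)) = 0.87·0.19 / (0.81·0.13) = 1.570.
Smallest integer k = 2.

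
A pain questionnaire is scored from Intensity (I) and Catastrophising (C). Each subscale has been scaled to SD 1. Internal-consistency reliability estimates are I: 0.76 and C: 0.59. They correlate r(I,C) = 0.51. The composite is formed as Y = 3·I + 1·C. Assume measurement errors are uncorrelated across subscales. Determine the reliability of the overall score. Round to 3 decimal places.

Var(Y) = 3² + 1 + 2·[3·0.51] = 10 + 3.06 = 13.06.
Under uncorrelated errors the observed covariances equal the true-score covariances, so only the own-variance terms attenuate.
True-score variance = [3²·0.76 + 0.59] + 3.06 = 7.43 + 3.06 = 10.49.
Reliability = 10.49 / 13.06 = 0.803.

0.803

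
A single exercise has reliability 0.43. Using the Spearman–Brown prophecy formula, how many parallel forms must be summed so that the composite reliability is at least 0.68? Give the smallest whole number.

k ≥ ρ*(1−ρ₁)/(ρ₁(1−ρ*)) = 0.68·0.57 / (0.43·0.32) = 2.817.
Smallest integer k = 3.

3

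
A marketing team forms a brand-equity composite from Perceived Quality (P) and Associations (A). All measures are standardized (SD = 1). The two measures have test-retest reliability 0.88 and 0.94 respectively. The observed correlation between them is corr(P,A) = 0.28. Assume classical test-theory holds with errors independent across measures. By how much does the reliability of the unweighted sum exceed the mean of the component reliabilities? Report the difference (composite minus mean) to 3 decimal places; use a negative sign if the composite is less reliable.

0.020

Var(sum) = 2 + 0.56 = 2.56; true-score variance = 1.82 + 0.56 = 2.38; composite reliability = 0.9297.
Mean component reliability = 0.9100.
Difference = 0.9297 − 0.9100 = 0.020.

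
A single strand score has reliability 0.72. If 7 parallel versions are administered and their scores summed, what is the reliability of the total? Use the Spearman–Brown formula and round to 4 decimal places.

ρ_k = kρ / (1 + (k−1)ρ) = 7·0.72 / (1 + 6·0.72) = 5.040 / 5.320 = 0.9474.

0.9474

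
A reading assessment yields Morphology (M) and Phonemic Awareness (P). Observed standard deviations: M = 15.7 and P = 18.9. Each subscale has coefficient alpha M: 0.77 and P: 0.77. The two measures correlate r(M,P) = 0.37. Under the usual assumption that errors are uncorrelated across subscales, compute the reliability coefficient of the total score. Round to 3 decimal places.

0.831

Var(M+P) = 15.7² + 18.9² + 2·[15.7·18.9·0.37] = 603.7 + 219.58 = 823.28.
Because errors are independent across components, Cov(Tᵢ,Tⱼ) = Cov(Xᵢ,Xⱼ); the off-diagonal part of the true-score variance is the same as above.
True-score variance = [15.7²·0.77 + 18.9²·0.77] + 219.58 = 464.849 + 219.58 = 684.429.
Reliability = 684.429 / 823.28 = 0.831.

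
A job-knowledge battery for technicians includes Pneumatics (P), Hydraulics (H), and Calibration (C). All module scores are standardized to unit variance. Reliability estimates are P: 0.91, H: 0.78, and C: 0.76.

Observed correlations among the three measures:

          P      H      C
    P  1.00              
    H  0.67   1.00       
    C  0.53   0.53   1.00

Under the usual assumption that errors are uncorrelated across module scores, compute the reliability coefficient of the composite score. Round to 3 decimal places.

0.915

Var(P+H+C) = 3 + 2·[0.67 + 0.53 + 0.53] = 3 + 3.46 = 6.46.
Under uncorrelated errors the observed covariances equal the true-score covariances, so only the own-variance terms attenuate.
True-score variance = [0.91 + 0.78 + 0.76] + 3.46 = 2.45 + 3.46 = 5.91.
Reliability = 5.91 / 6.46 = 0.915.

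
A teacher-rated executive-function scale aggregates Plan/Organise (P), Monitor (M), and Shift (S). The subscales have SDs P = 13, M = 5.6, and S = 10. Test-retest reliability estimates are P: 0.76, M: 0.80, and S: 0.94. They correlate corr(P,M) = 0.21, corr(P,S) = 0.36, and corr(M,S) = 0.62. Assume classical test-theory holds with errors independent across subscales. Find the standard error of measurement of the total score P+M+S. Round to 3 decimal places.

Var(total) = 300.36 + 193.616 = 493.976.
True-score variance = 247.528 + 193.616 = 441.144, so reliability = 0.8930.
Error variance = 493.976 − 441.144 = 52.832; SEM = √52.832 = 7.269.

7.269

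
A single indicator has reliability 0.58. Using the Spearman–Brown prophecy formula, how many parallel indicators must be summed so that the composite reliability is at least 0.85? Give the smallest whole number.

5

k ≥ ρ*(1−ρ₁)/(ρ₁(1−ρ*)) = 0.85·0.42 / (0.58·0.15) = 4.103.
Smallest integer k = 5.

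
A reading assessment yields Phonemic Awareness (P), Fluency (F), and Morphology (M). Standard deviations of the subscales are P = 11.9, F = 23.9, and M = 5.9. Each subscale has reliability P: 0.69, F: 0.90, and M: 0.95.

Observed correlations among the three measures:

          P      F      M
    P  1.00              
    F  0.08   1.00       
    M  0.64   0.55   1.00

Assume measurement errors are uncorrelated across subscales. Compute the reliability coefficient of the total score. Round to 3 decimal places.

0.901

Var(P+F+M) = 11.9² + 23.9² + 5.9² + 2·[11.9·23.9·0.08 + 11.9·5.9·0.64 + 23.9·5.9·0.55] = 747.63 + 290.485 = 1038.12.
Because errors are independent across components, Cov(Tᵢ,Tⱼ) = Cov(Xᵢ,Xⱼ); the off-diagonal part of the true-score variance is the same as above.
True-score variance = [11.9²·0.69 + 23.9²·0.90 + 5.9²·0.95] + 290.485 = 644.869 + 290.485 = 935.355.
Reliability = 935.355 / 1038.12 = 0.901.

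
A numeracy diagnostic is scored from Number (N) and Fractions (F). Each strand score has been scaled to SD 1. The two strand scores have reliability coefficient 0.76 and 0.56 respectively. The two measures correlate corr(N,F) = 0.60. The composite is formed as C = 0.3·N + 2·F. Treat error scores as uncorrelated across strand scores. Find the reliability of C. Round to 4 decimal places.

Var(C) = 0.3² + 2² + 2·[0.6·0.60] = 4.09 + 0.72 = 4.81.
With uncorrelated errors the cross-covariances are all true-score covariance, so they carry over unchanged; only the diagonal terms shrink to ρᵢσᵢ².
True-score variance = [0.3²·0.76 + 2²·0.56] + 0.72 = 2.3084 + 0.72 = 3.0284.
Reliability = 3.0284 / 4.81 = 0.6296.

0.6296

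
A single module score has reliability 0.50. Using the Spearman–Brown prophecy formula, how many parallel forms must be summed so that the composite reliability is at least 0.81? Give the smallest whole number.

5

k ≥ ρ*(1−ρ₁)/(ρ₁(1−ρ*)) = 0.81·0.50 / (0.50·0.19) = 4.263.
Smallest integer k = 5.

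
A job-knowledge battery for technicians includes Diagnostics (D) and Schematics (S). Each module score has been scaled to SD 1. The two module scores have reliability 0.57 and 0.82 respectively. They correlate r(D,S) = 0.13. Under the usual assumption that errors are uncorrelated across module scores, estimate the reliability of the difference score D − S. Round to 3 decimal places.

Var(D−S) = 1 + 1 − 2·0.13 = 2 − 0.26 = 1.74.
Because errors are independent across components, Cov(Tᵢ,Tⱼ) = Cov(Xᵢ,Xⱼ); the off-diagonal part of the true-score variance is the same as above.
True-score variance = [0.57 + 0.82] − 0.26 = 1.39 − 0.26 = 1.13.
Reliability = 1.13 / 1.74 = 0.649.

0.649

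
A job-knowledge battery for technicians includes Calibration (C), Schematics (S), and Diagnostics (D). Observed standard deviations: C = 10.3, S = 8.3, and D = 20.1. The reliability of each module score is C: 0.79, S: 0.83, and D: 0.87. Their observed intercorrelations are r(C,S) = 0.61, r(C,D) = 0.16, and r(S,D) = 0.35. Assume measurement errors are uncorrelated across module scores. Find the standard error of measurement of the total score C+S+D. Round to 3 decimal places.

Var(total) = 578.99 + 287.328 = 866.318.
True-score variance = 492.479 + 287.328 = 779.807, so reliability = 0.9001.
Error variance = 866.318 − 779.807 = 86.5115; SEM = √86.5115 = 9.301.

9.301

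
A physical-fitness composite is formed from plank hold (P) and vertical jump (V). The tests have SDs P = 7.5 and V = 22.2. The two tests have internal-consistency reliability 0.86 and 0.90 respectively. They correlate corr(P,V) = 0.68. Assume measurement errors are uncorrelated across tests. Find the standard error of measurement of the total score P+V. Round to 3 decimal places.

Var(total) = 549.09 + 226.44 = 775.53.
True-score variance = 491.931 + 226.44 = 718.371, so reliability = 0.9263.
Error variance = 775.53 − 718.371 = 57.159; SEM = √57.159 = 7.560.

7.560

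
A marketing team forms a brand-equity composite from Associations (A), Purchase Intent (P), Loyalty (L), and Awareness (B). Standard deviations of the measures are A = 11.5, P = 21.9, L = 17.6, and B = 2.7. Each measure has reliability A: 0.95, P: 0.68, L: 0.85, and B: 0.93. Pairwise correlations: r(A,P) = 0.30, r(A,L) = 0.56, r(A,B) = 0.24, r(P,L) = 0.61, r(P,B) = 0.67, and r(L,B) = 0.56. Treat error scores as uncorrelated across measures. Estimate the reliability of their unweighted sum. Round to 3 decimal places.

0.892

Var(A+P+L+B) = 11.5² + 21.9² + 17.6² + 2.7² + 2·[11.5·21.9·0.30 + 11.5·17.6·0.56 + 11.5·2.7·0.24 + 21.9·17.6·0.61 + 21.9·2.7·0.67 + 17.6·2.7·0.56] = 928.91 + 995.395 = 1924.31.
Under uncorrelated errors the observed covariances equal the true-score covariances, so only the own-variance terms attenuate.
True-score variance = [11.5²·0.95 + 21.9²·0.68 + 17.6²·0.85 + 2.7²·0.93] + 995.395 = 721.848 + 995.395 = 1717.24.
Reliability = 1717.24 / 1924.31 = 0.892.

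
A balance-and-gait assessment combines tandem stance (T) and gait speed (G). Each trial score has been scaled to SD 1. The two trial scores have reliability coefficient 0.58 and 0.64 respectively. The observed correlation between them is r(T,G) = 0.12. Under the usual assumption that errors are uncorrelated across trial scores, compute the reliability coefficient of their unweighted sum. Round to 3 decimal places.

Var(T+G) = 2 + 2·[0.12] = 2 + 0.24 = 2.24.
Under uncorrelated errors the observed covariances equal the true-score covariances, so only the own-variance terms attenuate.
True-score variance = [0.58 + 0.64] + 0.24 = 1.22 + 0.24 = 1.46.
Reliability = 1.46 / 2.24 = 0.652.

0.652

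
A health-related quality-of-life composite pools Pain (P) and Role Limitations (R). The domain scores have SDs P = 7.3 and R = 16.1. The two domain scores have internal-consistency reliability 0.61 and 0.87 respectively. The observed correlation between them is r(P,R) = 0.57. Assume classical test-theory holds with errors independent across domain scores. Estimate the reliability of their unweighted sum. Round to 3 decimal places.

0.878

Var(P+R) = 7.3² + 16.1² + 2·[7.3·16.1·0.57] = 312.5 + 133.984 = 446.484.
With uncorrelated errors the cross-covariances are all true-score covariance, so they carry over unchanged; only the diagonal terms shrink to ρᵢσᵢ².
True-score variance = [7.3²·0.61 + 16.1²·0.87] + 133.984 = 258.02 + 133.984 = 392.004.
Reliability = 392.004 / 446.484 = 0.878.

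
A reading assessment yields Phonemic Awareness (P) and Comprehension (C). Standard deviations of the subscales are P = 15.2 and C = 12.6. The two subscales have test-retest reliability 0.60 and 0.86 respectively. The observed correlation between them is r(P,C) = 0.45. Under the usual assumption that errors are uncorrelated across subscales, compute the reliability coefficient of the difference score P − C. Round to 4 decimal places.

0.4727

Var(P−C) = 15.2² + 12.6² − 2·15.2·12.6·0.45 = 389.8 − 172.368 = 217.432.
With uncorrelated errors the cross-covariances are all true-score covariance, so they carry over unchanged; only the diagonal terms shrink to ρᵢσᵢ².
True-score variance = [15.2²·0.60 + 12.6²·0.86] − 172.368 = 275.158 − 172.368 = 102.79.
Reliability = 102.79 / 217.432 = 0.4727.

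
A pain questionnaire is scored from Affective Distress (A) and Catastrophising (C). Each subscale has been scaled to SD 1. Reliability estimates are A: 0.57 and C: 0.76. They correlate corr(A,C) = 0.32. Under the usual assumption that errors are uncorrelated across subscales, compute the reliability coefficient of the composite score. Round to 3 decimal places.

0.746

Var(A+C) = 2 + 2·[0.32] = 2 + 0.64 = 2.64.
Under uncorrelated errors the observed covariances equal the true-score covariances, so only the own-variance terms attenuate.
True-score variance = [0.57 + 0.76] + 0.64 = 1.33 + 0.64 = 1.97.
Reliability = 1.97 / 2.64 = 0.746.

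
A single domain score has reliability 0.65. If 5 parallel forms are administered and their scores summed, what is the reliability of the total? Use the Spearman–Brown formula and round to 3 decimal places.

0.903

ρ_k = kρ / (1 + (k−1)ρ) = 5·0.65 / (1 + 4·0.65) = 3.250 / 3.600 = 0.903.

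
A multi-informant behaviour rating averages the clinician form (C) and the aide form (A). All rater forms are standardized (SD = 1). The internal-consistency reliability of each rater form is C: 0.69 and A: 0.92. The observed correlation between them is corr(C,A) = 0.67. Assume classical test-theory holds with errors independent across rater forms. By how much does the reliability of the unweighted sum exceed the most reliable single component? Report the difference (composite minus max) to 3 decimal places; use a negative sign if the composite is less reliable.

Var(sum) = 2 + 1.34 = 3.34; true-score variance = 1.61 + 1.34 = 2.95; composite reliability = 0.8832.
Max component reliability = 0.9200.
Difference = 0.8832 − 0.9200 = -0.037.

-0.037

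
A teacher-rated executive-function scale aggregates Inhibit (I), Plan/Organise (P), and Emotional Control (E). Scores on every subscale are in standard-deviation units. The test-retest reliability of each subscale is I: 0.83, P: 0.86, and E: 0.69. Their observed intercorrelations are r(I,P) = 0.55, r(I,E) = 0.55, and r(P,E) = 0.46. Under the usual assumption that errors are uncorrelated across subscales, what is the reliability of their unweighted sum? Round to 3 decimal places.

Var(I+P+E) = 3 + 2·[0.55 + 0.55 + 0.46] = 3 + 3.12 = 6.12.
Because errors are independent across components, Cov(Tᵢ,Tⱼ) = Cov(Xᵢ,Xⱼ); the off-diagonal part of the true-score variance is the same as above.
True-score variance = [0.83 + 0.86 + 0.69] + 3.12 = 2.38 + 3.12 = 5.5.
Reliability = 5.5 / 6.12 = 0.899.

0.899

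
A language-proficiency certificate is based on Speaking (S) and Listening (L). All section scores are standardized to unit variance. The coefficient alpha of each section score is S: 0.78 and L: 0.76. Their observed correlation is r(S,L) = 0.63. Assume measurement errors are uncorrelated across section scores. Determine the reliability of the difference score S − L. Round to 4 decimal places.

0.3784

Var(S−L) = 1 + 1 − 2·0.63 = 2 − 1.26 = 0.74.
With uncorrelated errors the cross-covariances are all true-score covariance, so they carry over unchanged; only the diagonal terms shrink to ρᵢσᵢ².
True-score variance = [0.78 + 0.76] − 1.26 = 1.54 − 1.26 = 0.28.
Reliability = 0.28 / 0.74 = 0.3784.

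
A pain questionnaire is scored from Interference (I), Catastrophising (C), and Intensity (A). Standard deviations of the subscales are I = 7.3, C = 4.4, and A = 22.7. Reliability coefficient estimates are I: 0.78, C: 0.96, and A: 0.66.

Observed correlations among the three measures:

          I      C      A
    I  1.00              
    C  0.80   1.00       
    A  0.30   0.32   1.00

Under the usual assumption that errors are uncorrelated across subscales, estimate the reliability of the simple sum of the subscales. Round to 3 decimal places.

0.766

Var(I+C+A) = 7.3² + 4.4² + 22.7² + 2·[7.3·4.4·0.80 + 7.3·22.7·0.30 + 4.4·22.7·0.32] = 587.94 + 214.741 = 802.681.
Under uncorrelated errors the observed covariances equal the true-score covariances, so only the own-variance terms attenuate.
True-score variance = [7.3²·0.78 + 4.4²·0.96 + 22.7²·0.66] + 214.741 = 400.243 + 214.741 = 614.984.
Reliability = 614.984 / 802.681 = 0.766.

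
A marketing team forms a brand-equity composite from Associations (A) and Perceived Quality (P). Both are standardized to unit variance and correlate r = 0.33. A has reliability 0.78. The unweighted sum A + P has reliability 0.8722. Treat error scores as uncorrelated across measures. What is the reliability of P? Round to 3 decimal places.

0.880

Var(A+P) = 2 + 2·0.33 = 2.660.
True-score variance = ρ_A + ρ_P + 2·0.33, so 0.8722 = (0.78 + ρ_P + 0.66) / 2.660.
ρ_P = 0.8722·2.660 − 0.78 − 0.66 = 0.880.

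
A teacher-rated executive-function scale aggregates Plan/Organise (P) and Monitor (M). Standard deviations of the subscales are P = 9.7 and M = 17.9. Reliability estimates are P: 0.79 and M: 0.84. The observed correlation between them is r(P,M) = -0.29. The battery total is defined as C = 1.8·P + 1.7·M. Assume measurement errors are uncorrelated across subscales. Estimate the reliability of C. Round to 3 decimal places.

0.770

Var(C) = 1.8²·9.7² + 1.7²·17.9² + 2·[3.06·9.7·17.9·(-0.29)] = 1230.84 − 308.159 = 922.678.
With uncorrelated errors the cross-covariances are all true-score covariance, so they carry over unchanged; only the diagonal terms shrink to ρᵢσᵢ².
True-score variance = [1.8²·9.7²·0.79 + 1.7²·17.9²·0.84] − 308.159 = 1018.66 − 308.159 = 710.502.
Reliability = 710.502 / 922.678 = 0.770.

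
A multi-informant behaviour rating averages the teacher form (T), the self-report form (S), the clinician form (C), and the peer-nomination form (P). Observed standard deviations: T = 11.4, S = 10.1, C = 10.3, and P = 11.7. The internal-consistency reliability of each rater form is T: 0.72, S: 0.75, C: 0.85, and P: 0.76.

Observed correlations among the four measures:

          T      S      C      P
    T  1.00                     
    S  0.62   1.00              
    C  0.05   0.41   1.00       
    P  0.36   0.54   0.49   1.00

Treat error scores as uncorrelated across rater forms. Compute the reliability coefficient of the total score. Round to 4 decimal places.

0.8953

Var(T+S+C+P) = 11.4² + 10.1² + 10.3² + 11.7² + 2·[11.4·10.1·0.62 + 11.4·10.3·0.05 + 11.4·11.7·0.36 + 10.1·10.3·0.41 + 10.1·11.7·0.54 + 10.3·11.7·0.49] = 474.95 + 581.577 = 1056.53.
Because errors are independent across components, Cov(Tᵢ,Tⱼ) = Cov(Xᵢ,Xⱼ); the off-diagonal part of the true-score variance is the same as above.
True-score variance = [11.4²·0.72 + 10.1²·0.75 + 10.3²·0.85 + 11.7²·0.76] + 581.577 = 364.292 + 581.577 = 945.869.
Reliability = 945.869 / 1056.53 = 0.8953.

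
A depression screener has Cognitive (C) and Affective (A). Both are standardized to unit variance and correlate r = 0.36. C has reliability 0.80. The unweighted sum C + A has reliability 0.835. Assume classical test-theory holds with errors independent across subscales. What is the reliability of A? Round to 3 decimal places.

Var(C+A) = 2 + 2·0.36 = 2.720.
True-score variance = ρ_C + ρ_A + 2·0.36, so 0.835 = (0.80 + ρ_A + 0.72) / 2.720.
ρ_A = 0.835·2.720 − 0.80 − 0.72 = 0.751.

0.751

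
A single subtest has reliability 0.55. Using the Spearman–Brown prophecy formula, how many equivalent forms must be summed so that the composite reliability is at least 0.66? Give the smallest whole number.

k ≥ ρ*(1−ρ₁)/(ρ₁(1−ρ*)) = 0.66·0.45 / (0.55·0.34) = 1.588.
Smallest integer k = 2.

2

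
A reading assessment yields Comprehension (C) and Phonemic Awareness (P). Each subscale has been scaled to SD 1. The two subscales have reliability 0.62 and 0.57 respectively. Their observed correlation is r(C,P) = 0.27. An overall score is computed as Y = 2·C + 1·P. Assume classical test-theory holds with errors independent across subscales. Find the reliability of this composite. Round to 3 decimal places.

Var(Y) = 2² + 1 + 2·[2·0.27] = 5 + 1.08 = 6.08.
With uncorrelated errors the cross-covariances are all true-score covariance, so they carry over unchanged; only the diagonal terms shrink to ρᵢσᵢ².
True-score variance = [2²·0.62 + 0.57] + 1.08 = 3.05 + 1.08 = 4.13.
Reliability = 4.13 / 6.08 = 0.679.

0.679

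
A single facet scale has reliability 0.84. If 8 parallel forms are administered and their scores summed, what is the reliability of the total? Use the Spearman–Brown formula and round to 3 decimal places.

ρ_k = kρ / (1 + (k−1)ρ) = 8·0.84 / (1 + 7·0.84) = 6.720 / 6.880 = 0.977.

0.977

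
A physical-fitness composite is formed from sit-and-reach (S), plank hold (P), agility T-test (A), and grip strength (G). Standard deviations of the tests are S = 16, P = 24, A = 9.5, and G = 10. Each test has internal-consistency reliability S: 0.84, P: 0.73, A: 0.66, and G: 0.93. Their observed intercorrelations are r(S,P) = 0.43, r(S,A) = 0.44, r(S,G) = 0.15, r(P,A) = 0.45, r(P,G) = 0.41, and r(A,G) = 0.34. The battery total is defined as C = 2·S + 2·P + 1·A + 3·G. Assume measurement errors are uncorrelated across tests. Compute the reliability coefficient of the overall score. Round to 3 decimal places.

0.890

Var(C) = 2²·16² + 2²·24² + 9.5² + 3²·10² + 2·[4·16·24·0.43 + 2·16·9.5·0.44 + 6·16·10·0.15 + 2·24·9.5·0.45 + 6·24·10·0.41 + 3·9.5·10·0.34] = 4318.25 + 3661.48 = 7979.73.
Under uncorrelated errors the observed covariances equal the true-score covariances, so only the own-variance terms attenuate.
True-score variance = [2²·16²·0.84 + 2²·24²·0.73 + 9.5²·0.66 + 3²·10²·0.93] + 3661.48 = 3438.64 + 3661.48 = 7100.12.
Reliability = 7100.12 / 7979.73 = 0.890.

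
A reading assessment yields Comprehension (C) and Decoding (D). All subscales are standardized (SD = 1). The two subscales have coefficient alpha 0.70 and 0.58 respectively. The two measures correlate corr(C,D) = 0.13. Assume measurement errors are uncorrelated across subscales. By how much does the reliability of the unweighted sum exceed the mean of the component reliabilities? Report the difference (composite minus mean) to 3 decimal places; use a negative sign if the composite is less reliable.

Var(sum) = 2 + 0.26 = 2.26; true-score variance = 1.28 + 0.26 = 1.54; composite reliability = 0.6814.
Mean component reliability = 0.6400.
Difference = 0.6814 − 0.6400 = 0.041.

0.041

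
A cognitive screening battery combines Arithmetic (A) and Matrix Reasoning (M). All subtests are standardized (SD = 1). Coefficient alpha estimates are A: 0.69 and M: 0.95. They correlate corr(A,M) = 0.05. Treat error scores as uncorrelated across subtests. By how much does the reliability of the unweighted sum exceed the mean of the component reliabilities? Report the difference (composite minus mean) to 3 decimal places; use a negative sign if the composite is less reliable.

Var(sum) = 2 + 0.1 = 2.1; true-score variance = 1.64 + 0.1 = 1.74; composite reliability = 0.8286.
Mean component reliability = 0.8200.
Difference = 0.8286 − 0.8200 = 0.009.

0.009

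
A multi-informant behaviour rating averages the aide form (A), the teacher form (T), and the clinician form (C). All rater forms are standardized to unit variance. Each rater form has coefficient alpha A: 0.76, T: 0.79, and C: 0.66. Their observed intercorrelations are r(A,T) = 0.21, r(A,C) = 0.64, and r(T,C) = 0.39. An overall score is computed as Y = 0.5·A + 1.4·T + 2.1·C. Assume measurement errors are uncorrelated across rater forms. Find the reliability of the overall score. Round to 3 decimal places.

0.813

Var(Y) = 0.5² + 1.4² + 2.1² + 2·[0.7·0.21 + 1.05·0.64 + 2.94·0.39] = 6.62 + 3.9312 = 10.5512.
Under uncorrelated errors the observed covariances equal the true-score covariances, so only the own-variance terms attenuate.
True-score variance = [0.5²·0.76 + 1.4²·0.79 + 2.1²·0.66] + 3.9312 = 4.649 + 3.9312 = 8.5802.
Reliability = 8.5802 / 10.5512 = 0.813.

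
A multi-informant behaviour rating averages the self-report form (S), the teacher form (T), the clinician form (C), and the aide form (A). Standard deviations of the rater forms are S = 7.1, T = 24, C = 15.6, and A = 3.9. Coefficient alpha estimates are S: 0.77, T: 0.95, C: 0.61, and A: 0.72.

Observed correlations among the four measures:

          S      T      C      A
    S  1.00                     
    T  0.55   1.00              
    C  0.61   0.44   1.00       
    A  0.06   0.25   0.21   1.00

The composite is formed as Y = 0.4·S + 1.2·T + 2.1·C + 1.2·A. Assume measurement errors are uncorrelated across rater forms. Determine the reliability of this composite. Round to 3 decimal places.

Var(Y) = 0.4²·7.1² + 1.2²·24² + 2.1²·15.6² + 1.2²·3.9² + 2·[0.48·7.1·24·0.55 + 0.84·7.1·15.6·0.61 + 0.48·7.1·3.9·0.06 + 2.52·24·15.6·0.44 + 1.44·24·3.9·0.25 + 2.52·15.6·3.9·0.21] = 1932.63 + 1167.13 = 3099.75.
Under uncorrelated errors the observed covariances equal the true-score covariances, so only the own-variance terms attenuate.
True-score variance = [0.4²·7.1²·0.77 + 1.2²·24²·0.95 + 2.1²·15.6²·0.61 + 1.2²·3.9²·0.72] + 1167.13 = 1464.61 + 1167.13 = 2631.74.
Reliability = 2631.74 / 3099.75 = 0.849.

0.849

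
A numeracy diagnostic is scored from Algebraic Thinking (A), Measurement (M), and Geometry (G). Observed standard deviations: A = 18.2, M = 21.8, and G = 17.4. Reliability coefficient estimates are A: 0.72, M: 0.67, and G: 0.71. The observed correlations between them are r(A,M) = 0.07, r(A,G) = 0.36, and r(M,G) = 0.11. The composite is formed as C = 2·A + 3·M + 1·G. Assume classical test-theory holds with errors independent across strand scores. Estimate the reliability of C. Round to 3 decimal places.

0.731

Var(C) = 2²·18.2² + 3²·21.8² + 17.4² + 2·[6·18.2·21.8·0.07 + 2·18.2·17.4·0.36 + 3·21.8·17.4·0.11] = 5904.88 + 1039.65 = 6944.53.
Under uncorrelated errors the observed covariances equal the true-score covariances, so only the own-variance terms attenuate.
True-score variance = [2²·18.2²·0.72 + 3²·21.8²·0.67 + 17.4²·0.71] + 1039.65 = 4034.63 + 1039.65 = 5074.28.
Reliability = 5074.28 / 6944.53 = 0.731.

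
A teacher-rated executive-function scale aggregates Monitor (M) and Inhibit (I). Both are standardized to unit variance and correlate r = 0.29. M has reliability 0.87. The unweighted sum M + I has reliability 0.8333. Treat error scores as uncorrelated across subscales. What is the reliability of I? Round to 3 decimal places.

Var(M+I) = 2 + 2·0.29 = 2.580.
True-score variance = ρ_M + ρ_I + 2·0.29, so 0.8333 = (0.87 + ρ_I + 0.58) / 2.580.
ρ_I = 0.8333·2.580 − 0.87 − 0.58 = 0.700.

0.700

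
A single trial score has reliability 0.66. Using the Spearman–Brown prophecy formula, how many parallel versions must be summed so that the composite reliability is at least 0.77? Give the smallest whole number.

k ≥ ρ*(1−ρ₁)/(ρ₁(1−ρ*)) = 0.77·0.34 / (0.66·0.23) = 1.725.
Smallest integer k = 2.

2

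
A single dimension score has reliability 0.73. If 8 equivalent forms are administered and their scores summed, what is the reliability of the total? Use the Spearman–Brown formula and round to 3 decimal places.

0.956

ρ_k = kρ / (1 + (k−1)ρ) = 8·0.73 / (1 + 7·0.73) = 5.840 / 6.110 = 0.956.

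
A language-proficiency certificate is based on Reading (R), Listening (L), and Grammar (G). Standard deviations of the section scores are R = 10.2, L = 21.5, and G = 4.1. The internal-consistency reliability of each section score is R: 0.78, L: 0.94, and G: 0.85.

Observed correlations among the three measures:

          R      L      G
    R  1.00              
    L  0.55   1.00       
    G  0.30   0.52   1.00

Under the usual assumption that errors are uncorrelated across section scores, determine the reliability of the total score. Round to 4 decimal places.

Var(R+L+G) = 10.2² + 21.5² + 4.1² + 2·[10.2·21.5·0.55 + 10.2·4.1·0.30 + 21.5·4.1·0.52] = 583.1 + 357.998 = 941.098.
With uncorrelated errors the cross-covariances are all true-score covariance, so they carry over unchanged; only the diagonal terms shrink to ρᵢσᵢ².
True-score variance = [10.2²·0.78 + 21.5²·0.94 + 4.1²·0.85] + 357.998 = 529.955 + 357.998 = 887.953.
Reliability = 887.953 / 941.098 = 0.9435.

0.9435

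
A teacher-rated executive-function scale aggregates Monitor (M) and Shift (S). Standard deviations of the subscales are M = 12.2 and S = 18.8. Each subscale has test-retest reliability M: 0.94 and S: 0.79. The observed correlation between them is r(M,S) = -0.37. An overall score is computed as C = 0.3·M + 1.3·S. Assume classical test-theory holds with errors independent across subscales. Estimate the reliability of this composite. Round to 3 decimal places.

Var(C) = 0.3²·12.2² + 1.3²·18.8² + 2·[0.39·12.2·18.8·(-0.37)] = 610.709 − 66.1933 = 544.516.
Under uncorrelated errors the observed covariances equal the true-score covariances, so only the own-variance terms attenuate.
True-score variance = [0.3²·12.2²·0.94 + 1.3²·18.8²·0.79] − 66.1933 = 484.47 − 66.1933 = 418.276.
Reliability = 418.276 / 544.516 = 0.768.

0.768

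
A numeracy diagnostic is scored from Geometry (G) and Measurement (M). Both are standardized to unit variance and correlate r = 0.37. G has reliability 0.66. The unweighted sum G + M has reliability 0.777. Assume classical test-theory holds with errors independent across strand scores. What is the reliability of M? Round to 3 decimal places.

0.729

Var(G+M) = 2 + 2·0.37 = 2.740.
True-score variance = ρ_G + ρ_M + 2·0.37, so 0.777 = (0.66 + ρ_M + 0.74) / 2.740.
ρ_M = 0.777·2.740 − 0.66 − 0.74 = 0.729.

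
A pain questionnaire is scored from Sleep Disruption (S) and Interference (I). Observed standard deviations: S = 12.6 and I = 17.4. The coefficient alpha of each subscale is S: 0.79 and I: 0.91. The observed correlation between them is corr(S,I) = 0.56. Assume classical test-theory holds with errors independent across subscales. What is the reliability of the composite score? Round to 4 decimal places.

Var(S+I) = 12.6² + 17.4² + 2·[12.6·17.4·0.56] = 461.52 + 245.549 = 707.069.
Because errors are independent across components, Cov(Tᵢ,Tⱼ) = Cov(Xᵢ,Xⱼ); the off-diagonal part of the true-score variance is the same as above.
True-score variance = [12.6²·0.79 + 17.4²·0.91] + 245.549 = 400.932 + 245.549 = 646.481.
Reliability = 646.481 / 707.069 = 0.9143.

0.9143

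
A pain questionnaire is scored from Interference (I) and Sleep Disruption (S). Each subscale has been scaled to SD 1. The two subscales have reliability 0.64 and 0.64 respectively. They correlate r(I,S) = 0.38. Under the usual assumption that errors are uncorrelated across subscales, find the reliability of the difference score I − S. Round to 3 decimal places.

Var(I−S) = 1 + 1 − 2·0.38 = 2 − 0.76 = 1.24.
With uncorrelated errors the cross-covariances are all true-score covariance, so they carry over unchanged; only the diagonal terms shrink to ρᵢσᵢ².
True-score variance = [0.64 + 0.64] − 0.76 = 1.28 − 0.76 = 0.52.
Reliability = 0.52 / 1.24 = 0.419.

0.419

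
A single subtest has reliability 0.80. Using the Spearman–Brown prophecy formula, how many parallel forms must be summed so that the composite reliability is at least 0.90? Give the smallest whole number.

k ≥ ρ*(1−ρ₁)/(ρ₁(1−ρ*)) = 0.90·0.20 / (0.80·0.10) = 2.250.
Smallest integer k = 3.

3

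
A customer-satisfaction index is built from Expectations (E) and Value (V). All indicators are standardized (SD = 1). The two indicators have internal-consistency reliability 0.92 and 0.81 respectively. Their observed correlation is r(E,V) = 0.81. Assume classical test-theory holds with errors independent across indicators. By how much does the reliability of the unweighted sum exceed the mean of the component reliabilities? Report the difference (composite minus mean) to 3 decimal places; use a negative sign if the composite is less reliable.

0.060

Var(sum) = 2 + 1.62 = 3.62; true-score variance = 1.73 + 1.62 = 3.35; composite reliability = 0.9254.
Mean component reliability = 0.8650.
Difference = 0.9254 − 0.8650 = 0.060.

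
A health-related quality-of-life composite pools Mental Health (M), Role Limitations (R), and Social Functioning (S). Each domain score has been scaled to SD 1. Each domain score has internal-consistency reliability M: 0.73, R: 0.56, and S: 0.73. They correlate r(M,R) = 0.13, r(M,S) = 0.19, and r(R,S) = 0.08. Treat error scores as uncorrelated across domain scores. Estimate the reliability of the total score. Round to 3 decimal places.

Var(M+R+S) = 3 + 2·[0.13 + 0.19 + 0.08] = 3 + 0.8 = 3.8.
With uncorrelated errors the cross-covariances are all true-score covariance, so they carry over unchanged; only the diagonal terms shrink to ρᵢσᵢ².
True-score variance = [0.73 + 0.56 + 0.73] + 0.8 = 2.02 + 0.8 = 2.82.
Reliability = 2.82 / 3.8 = 0.742.

0.742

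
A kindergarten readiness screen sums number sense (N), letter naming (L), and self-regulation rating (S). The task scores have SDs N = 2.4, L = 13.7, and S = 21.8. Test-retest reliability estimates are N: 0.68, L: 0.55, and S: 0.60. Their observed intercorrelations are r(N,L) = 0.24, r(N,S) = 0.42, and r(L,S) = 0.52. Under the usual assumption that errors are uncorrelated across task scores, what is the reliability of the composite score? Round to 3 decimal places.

Var(N+L+S) = 2.4² + 13.7² + 21.8² + 2·[2.4·13.7·0.24 + 2.4·21.8·0.42 + 13.7·21.8·0.52] = 668.69 + 370.338 = 1039.03.
With uncorrelated errors the cross-covariances are all true-score covariance, so they carry over unchanged; only the diagonal terms shrink to ρᵢσᵢ².
True-score variance = [2.4²·0.68 + 13.7²·0.55 + 21.8²·0.60] + 370.338 = 392.29 + 370.338 = 762.628.
Reliability = 762.628 / 1039.03 = 0.734.

0.734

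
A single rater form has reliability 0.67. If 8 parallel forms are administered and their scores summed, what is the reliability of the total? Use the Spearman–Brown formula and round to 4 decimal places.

0.9420

ρ_k = kρ / (1 + (k−1)ρ) = 8·0.67 / (1 + 7·0.67) = 5.360 / 5.690 = 0.9420.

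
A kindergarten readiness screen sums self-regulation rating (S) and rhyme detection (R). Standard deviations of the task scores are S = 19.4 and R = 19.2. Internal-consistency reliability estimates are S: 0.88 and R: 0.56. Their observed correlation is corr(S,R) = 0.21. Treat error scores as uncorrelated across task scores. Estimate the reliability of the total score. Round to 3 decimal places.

0.770

Var(S+R) = 19.4² + 19.2² + 2·[19.4·19.2·0.21] = 745 + 156.442 = 901.442.
With uncorrelated errors the cross-covariances are all true-score covariance, so they carry over unchanged; only the diagonal terms shrink to ρᵢσᵢ².
True-score variance = [19.4²·0.88 + 19.2²·0.56] + 156.442 = 537.635 + 156.442 = 694.077.
Reliability = 694.077 / 901.442 = 0.770.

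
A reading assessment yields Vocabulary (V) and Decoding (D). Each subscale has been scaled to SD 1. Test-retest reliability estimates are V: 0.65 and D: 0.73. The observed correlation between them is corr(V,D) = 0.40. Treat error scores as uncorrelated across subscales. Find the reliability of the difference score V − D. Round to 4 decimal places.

0.4833

Var(V−D) = 1 + 1 − 2·0.40 = 2 − 0.8 = 1.2.
With uncorrelated errors the cross-covariances are all true-score covariance, so they carry over unchanged; only the diagonal terms shrink to ρᵢσᵢ².
True-score variance = [0.65 + 0.73] − 0.8 = 1.38 − 0.8 = 0.58.
Reliability = 0.58 / 1.2 = 0.4833.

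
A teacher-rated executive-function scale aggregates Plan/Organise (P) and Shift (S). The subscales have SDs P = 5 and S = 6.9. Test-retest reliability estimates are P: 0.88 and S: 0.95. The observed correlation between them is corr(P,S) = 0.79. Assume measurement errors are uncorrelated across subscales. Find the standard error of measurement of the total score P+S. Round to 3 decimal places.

2.320

Var(total) = 72.61 + 54.51 = 127.12.
True-score variance = 67.2295 + 54.51 = 121.74, so reliability = 0.9577.
Error variance = 127.12 − 121.74 = 5.3805; SEM = √5.3805 = 2.320.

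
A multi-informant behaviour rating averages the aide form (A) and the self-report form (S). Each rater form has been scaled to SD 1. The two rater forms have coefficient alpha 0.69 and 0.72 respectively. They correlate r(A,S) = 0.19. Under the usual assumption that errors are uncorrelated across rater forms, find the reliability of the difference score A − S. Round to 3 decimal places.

0.636

Var(A−S) = 1 + 1 − 2·0.19 = 2 − 0.38 = 1.62.
With uncorrelated errors the cross-covariances are all true-score covariance, so they carry over unchanged; only the diagonal terms shrink to ρᵢσᵢ².
True-score variance = [0.69 + 0.72] − 0.38 = 1.41 − 0.38 = 1.03.
Reliability = 1.03 / 1.62 = 0.636.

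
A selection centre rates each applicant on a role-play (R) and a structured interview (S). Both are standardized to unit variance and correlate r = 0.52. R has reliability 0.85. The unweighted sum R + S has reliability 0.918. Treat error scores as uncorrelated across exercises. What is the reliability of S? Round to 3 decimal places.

0.901

Var(R+S) = 2 + 2·0.52 = 3.040.
True-score variance = ρ_R + ρ_S + 2·0.52, so 0.918 = (0.85 + ρ_S + 1.04) / 3.040.
ρ_S = 0.918·3.040 − 0.85 − 1.04 = 0.901.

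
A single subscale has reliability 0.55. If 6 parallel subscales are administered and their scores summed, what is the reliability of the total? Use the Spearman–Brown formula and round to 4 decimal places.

ρ_k = kρ / (1 + (k−1)ρ) = 6·0.55 / (1 + 5·0.55) = 3.300 / 3.750 = 0.8800.

0.8800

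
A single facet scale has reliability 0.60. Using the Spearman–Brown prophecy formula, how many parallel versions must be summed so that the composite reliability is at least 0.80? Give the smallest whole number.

3

k ≥ ρ*(1−ρ₁)/(ρ₁(1−ρ*)) = 0.80·0.40 / (0.60·0.20) = 2.667.
Smallest integer k = 3.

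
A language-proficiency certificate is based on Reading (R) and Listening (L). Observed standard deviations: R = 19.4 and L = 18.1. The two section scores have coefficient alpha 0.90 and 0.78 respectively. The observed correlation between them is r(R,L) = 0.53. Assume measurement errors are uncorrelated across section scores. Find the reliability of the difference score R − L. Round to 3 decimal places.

Var(R−L) = 19.4² + 18.1² − 2·19.4·18.1·0.53 = 703.97 − 372.208 = 331.762.
Because errors are independent across components, Cov(Tᵢ,Tⱼ) = Cov(Xᵢ,Xⱼ); the off-diagonal part of the true-score variance is the same as above.
True-score variance = [19.4²·0.90 + 18.1²·0.78] − 372.208 = 594.26 − 372.208 = 222.051.
Reliability = 222.051 / 331.762 = 0.669.

0.669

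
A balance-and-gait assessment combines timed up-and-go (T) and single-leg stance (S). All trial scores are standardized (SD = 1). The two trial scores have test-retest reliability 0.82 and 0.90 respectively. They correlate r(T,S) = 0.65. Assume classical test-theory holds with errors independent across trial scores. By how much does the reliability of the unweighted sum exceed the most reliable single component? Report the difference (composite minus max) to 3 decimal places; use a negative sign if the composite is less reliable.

Var(sum) = 2 + 1.3 = 3.3; true-score variance = 1.72 + 1.3 = 3.02; composite reliability = 0.9152.
Max component reliability = 0.9000.
Difference = 0.9152 − 0.9000 = 0.015.

0.015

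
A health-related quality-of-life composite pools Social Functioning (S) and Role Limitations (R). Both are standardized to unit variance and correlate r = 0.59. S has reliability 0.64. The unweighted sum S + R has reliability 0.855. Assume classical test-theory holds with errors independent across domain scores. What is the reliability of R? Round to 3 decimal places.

0.899

Var(S+R) = 2 + 2·0.59 = 3.180.
True-score variance = ρ_S + ρ_R + 2·0.59, so 0.855 = (0.64 + ρ_R + 1.18) / 3.180.
ρ_R = 0.855·3.180 − 0.64 − 1.18 = 0.899.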